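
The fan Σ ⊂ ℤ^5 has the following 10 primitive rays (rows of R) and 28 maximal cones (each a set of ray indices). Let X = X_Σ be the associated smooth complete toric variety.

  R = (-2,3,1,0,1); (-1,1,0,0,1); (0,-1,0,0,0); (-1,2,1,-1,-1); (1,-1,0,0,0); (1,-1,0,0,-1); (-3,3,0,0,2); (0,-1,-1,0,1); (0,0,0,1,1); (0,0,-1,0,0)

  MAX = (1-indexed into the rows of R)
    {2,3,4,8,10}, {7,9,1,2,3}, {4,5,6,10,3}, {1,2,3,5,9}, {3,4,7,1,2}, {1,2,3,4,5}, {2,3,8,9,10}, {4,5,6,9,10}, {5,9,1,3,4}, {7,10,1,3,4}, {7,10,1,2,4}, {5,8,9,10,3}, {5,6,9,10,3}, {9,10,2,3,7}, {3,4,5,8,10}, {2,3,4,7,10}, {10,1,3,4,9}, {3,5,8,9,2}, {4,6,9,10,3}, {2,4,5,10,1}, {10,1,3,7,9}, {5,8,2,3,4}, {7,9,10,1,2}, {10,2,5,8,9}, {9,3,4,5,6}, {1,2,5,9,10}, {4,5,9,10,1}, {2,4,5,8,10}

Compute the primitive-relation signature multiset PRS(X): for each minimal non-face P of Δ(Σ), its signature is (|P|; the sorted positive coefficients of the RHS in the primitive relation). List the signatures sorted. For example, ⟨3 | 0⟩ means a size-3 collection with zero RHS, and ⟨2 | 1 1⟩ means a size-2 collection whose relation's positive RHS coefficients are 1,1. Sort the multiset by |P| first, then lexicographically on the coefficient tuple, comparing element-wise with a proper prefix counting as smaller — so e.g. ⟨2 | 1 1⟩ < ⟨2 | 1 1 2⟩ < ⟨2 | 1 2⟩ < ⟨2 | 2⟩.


Primitive collections (14):

  P = {2,6}:  v_{2} + v_{6} = 0 ; sig = ⟨2 | 0⟩
  P = {1,6}:  v_{1} + v_{6} = v_{4} + v_{9} ; sig = ⟨2 | 1 1⟩
  P = {6,7}:  v_{6} + v_{7} = v_{1} + v_{3} + v_{10} ; sig = ⟨2 | 1 1 1⟩
  P = {6,8}:  v_{6} + v_{8} = v_{3} + v_{5} + v_{10} ; sig = ⟨2 | 1 1 1⟩
  P = {7,8}:  v_{7} + v_{8} = 3·v_{2} + v_{3} + v_{10} ; sig = ⟨2 | 1 1 3⟩
  P = {1,8}:  v_{1} + v_{8} = 2·v_{2} ; sig = ⟨2 | 2⟩
  P = {5,7}:  v_{5} + v_{7} = 2·v_{2} ; sig = ⟨2 | 2⟩
  P = {2,4,9}:  v_{2} + v_{4} + v_{9} = v_{1} ; sig = ⟨3 | 1⟩
  P = {4,8,9}:  v_{4} + v_{8} + v_{9} = v_{2} ; sig = ⟨3 | 1⟩
  P = {4,7,9}:  v_{4} + v_{7} + v_{9} = 2·v_{1} + v_{3} + v_{10} ; sig = ⟨3 | 1 1 2⟩
  P = {1,2,3,10}:  v_{1} + v_{2} + v_{3} + v_{10} = v_{7} ; sig = ⟨4 | 1⟩
  P = {1,3,5,10}:  v_{1} + v_{3} + v_{5} + v_{10} = v_{2} ; sig = ⟨4 | 1⟩
  P = {2,3,5,10}:  v_{2} + v_{3} + v_{5} + v_{10} = v_{8} ; sig = ⟨4 | 1⟩
  P = {3,4,5,9,10}:  v_{3} + v_{4} + v_{5} + v_{9} + v_{10} = 0 ; sig = ⟨5 | 0⟩

Signatures (|P|; sorted positive RHS coefficients), sorted:
    ⟨2 | 0⟩
    ⟨2 | 1 1⟩
    ⟨2 | 1 1 1⟩
    ⟨2 | 1 1 1⟩
    ⟨2 | 1 1 3⟩
    ⟨2 | 2⟩
    ⟨2 | 2⟩
    ⟨3 | 1⟩
    ⟨3 | 1⟩
    ⟨3 | 1 1 2⟩
    ⟨4 | 1⟩
    ⟨4 | 1⟩
    ⟨4 | 1⟩
    ⟨5 | 0⟩


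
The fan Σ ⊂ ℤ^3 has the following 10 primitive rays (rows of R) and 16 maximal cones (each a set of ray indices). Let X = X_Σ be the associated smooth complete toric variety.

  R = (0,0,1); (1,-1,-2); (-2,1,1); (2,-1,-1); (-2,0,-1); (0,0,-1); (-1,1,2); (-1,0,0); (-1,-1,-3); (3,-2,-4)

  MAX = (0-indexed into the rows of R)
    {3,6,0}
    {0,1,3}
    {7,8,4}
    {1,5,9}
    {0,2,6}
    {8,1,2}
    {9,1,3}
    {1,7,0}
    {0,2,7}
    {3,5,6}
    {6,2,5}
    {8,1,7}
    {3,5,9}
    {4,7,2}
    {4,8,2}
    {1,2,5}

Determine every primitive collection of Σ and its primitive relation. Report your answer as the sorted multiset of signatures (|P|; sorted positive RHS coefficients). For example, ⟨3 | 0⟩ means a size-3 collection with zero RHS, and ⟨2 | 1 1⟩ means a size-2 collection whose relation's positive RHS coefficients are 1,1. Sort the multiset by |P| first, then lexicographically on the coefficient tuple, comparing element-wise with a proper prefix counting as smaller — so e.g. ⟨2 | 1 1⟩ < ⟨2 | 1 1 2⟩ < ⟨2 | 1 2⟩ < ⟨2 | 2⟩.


Σ has 25 primitive collections:

  {0,5}:  v_{0} + v_{5} = 0  →  sig = ⟨2 | 0⟩
  {1,6}:  v_{1} + v_{6} = 0  →  sig = ⟨2 | 0⟩
  {2,3}:  v_{2} + v_{3} = 0  →  sig = ⟨2 | 0⟩
  {1,4}:  v_{1} + v_{4} = v_{8}  →  sig = ⟨2 | 1⟩
  {6,8}:  v_{6} + v_{8} = v_{4}  →  sig = ⟨2 | 1⟩
  {0,9}:  v_{0} + v_{9} = v_{1} + v_{3}  →  sig = ⟨2 | 1 1⟩
  {2,9}:  v_{2} + v_{9} = v_{1} + v_{5}  →  sig = ⟨2 | 1 1⟩
  {3,4}:  v_{3} + v_{4} = v_{1} + v_{7}  →  sig = ⟨2 | 1 1⟩
  {3,7}:  v_{3} + v_{7} = v_{0} + v_{1}  →  sig = ⟨2 | 1 1⟩
  {4,6}:  v_{4} + v_{6} = v_{2} + v_{7}  →  sig = ⟨2 | 1 1⟩
  {5,7}:  v_{5} + v_{7} = v_{1} + v_{2}  →  sig = ⟨2 | 1 1⟩
  {6,7}:  v_{6} + v_{7} = v_{0} + v_{2}  →  sig = ⟨2 | 1 1⟩
  {6,9}:  v_{6} + v_{9} = v_{3} + v_{5}  →  sig = ⟨2 | 1 1⟩
  {0,8}:  v_{0} + v_{8} = v_{1} + 2·v_{7}  →  sig = ⟨2 | 1 2⟩
  {3,8}:  v_{3} + v_{8} = 2·v_{1} + v_{7}  →  sig = ⟨2 | 1 2⟩
  {4,9}:  v_{4} + v_{9} = 3·v_{1} + v_{2}  →  sig = ⟨2 | 1 3⟩
  {8,9}:  v_{8} + v_{9} = 4·v_{1} + v_{2}  →  sig = ⟨2 | 1 4⟩
  {0,4}:  v_{0} + v_{4} = 2·v_{7}  →  sig = ⟨2 | 2⟩
  {7,9}:  v_{7} + v_{9} = 2·v_{1}  →  sig = ⟨2 | 2⟩
  {4,5}:  v_{4} + v_{5} = 2·v_{1} + 2·v_{2}  →  sig = ⟨2 | 2 2⟩
  {5,8}:  v_{5} + v_{8} = 3·v_{1} + 2·v_{2}  →  sig = ⟨2 | 2 3⟩
  {0,1,2}:  v_{0} + v_{1} + v_{2} = v_{7}  →  sig = ⟨3 | 1⟩
  {1,2,7}:  v_{1} + v_{2} + v_{7} = v_{4}  →  sig = ⟨3 | 1⟩
  {1,3,5}:  v_{1} + v_{3} + v_{5} = v_{9}  →  sig = ⟨3 | 1⟩
  {2,7,8}:  v_{2} + v_{7} + v_{8} = 2·v_{4}  →  sig = ⟨3 | 2⟩

Sorted signature multiset PRS(X):
{ ⟨2 | 0⟩ ×3,  ⟨2 | 1⟩ ×2,  ⟨2 | 1 1⟩ ×8,  ⟨2 | 1 2⟩ ×2,  ⟨2 | 1 3⟩,  ⟨2 | 1 4⟩,  ⟨2 | 2⟩ ×2,  ⟨2 | 2 2⟩,  ⟨2 | 2 3⟩,  ⟨3 | 1⟩ ×3,  ⟨3 | 2⟩ }


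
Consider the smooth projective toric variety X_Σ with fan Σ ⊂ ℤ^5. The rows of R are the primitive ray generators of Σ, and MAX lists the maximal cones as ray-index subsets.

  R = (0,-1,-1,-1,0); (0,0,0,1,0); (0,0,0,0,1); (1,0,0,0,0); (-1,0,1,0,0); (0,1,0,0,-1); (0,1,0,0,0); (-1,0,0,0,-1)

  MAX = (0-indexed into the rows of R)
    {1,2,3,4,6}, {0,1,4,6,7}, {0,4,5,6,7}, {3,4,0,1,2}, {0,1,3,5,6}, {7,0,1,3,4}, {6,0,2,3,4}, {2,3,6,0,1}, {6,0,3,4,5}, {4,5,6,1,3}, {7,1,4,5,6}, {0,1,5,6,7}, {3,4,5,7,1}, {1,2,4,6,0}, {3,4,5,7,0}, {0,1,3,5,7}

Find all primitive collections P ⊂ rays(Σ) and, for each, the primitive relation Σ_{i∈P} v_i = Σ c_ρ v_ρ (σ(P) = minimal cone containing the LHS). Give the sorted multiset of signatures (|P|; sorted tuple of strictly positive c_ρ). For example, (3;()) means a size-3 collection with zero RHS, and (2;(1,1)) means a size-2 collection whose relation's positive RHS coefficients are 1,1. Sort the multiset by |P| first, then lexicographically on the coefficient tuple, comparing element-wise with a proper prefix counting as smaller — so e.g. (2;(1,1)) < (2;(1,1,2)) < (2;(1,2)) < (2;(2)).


Δ(Σ) — 8 vertices, 5 min non-faces:

  • {2,5}:  v_{2} + v_{5} = v_{6}  so sig = (2;(1))
  • {2,7}:  v_{2} + v_{7} = v_{0} + v_{1} + v_{4} + v_{6}  so sig = (2;(1,1,1,1))
  • {3,6,7}:  v_{3} + v_{6} + v_{7} = v_{5}  so sig = (3;(1))
  • {0,1,4,5}:  v_{0} + v_{1} + v_{4} + v_{5} = v_{7}  so sig = (4;(1))
  • {0,1,3,4,6}:  v_{0} + v_{1} + v_{3} + v_{4} + v_{6} = 0  so sig = (5;())

Sorted signature multiset PRS(X):
    (2;(1))
    (2;(1,1,1,1))
    (3;(1))
    (4;(1))
    (5;())


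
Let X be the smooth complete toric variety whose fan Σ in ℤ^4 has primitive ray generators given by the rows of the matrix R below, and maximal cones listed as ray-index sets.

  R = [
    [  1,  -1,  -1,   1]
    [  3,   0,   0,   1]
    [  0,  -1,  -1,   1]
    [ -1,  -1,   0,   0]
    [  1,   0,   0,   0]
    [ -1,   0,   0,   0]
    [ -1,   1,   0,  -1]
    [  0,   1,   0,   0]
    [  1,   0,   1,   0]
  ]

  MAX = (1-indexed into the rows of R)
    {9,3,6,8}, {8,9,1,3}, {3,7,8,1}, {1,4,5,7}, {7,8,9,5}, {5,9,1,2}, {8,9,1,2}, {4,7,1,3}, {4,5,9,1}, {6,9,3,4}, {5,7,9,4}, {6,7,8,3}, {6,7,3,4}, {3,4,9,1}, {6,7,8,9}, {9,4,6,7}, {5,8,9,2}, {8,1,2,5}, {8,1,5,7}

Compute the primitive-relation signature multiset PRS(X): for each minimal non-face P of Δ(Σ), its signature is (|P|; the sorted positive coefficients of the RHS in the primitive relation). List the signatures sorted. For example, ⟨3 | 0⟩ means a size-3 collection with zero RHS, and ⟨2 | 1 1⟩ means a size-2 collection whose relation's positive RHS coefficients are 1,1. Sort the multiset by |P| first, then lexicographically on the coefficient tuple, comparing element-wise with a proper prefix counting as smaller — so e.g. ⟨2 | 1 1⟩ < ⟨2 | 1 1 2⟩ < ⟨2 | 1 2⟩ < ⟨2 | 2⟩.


|primitive collections| = 11. Relations:

  P={5,6}:  v_{5} + v_{6} = 0  ⟹  sig = ⟨2 | 0⟩
  P={1,6}:  v_{1} + v_{6} = v_{3}  ⟹  sig = ⟨2 | 1⟩
  P={3,5}:  v_{3} + v_{5} = v_{1}  ⟹  sig = ⟨2 | 1⟩
  P={4,8}:  v_{4} + v_{8} = v_{6}  ⟹  sig = ⟨2 | 1⟩
  P={2,4}:  v_{2} + v_{4} = v_{1} + v_{9}  ⟹  sig = ⟨2 | 1 1⟩
  P={2,6}:  v_{2} + v_{6} = v_{1} + v_{8} + v_{9}  ⟹  sig = ⟨2 | 1 1 1⟩
  P={2,3}:  v_{2} + v_{3} = 2·v_{1} + v_{8} + v_{9}  ⟹  sig = ⟨2 | 1 1 2⟩
  P={2,7}:  v_{2} + v_{7} = 2·v_{5} + v_{8}  ⟹  sig = ⟨2 | 1 2⟩
  P={3,7,9}:  v_{3} + v_{7} + v_{9} = 0  ⟹  sig = ⟨3 | 0⟩
  P={1,7,9}:  v_{1} + v_{7} + v_{9} = v_{5}  ⟹  sig = ⟨3 | 1⟩
  P={1,5,8,9}:  v_{1} + v_{5} + v_{8} + v_{9} = v_{2}  ⟹  sig = ⟨4 | 1⟩

Hence PRS(X_Σ) =
{ ⟨2 | 0⟩,  ⟨2 | 1⟩ ×3,  ⟨2 | 1 1⟩,  ⟨2 | 1 1 1⟩,  ⟨2 | 1 1 2⟩,  ⟨2 | 1 2⟩,  ⟨3 | 0⟩,  ⟨3 | 1⟩,  ⟨4 | 1⟩ }


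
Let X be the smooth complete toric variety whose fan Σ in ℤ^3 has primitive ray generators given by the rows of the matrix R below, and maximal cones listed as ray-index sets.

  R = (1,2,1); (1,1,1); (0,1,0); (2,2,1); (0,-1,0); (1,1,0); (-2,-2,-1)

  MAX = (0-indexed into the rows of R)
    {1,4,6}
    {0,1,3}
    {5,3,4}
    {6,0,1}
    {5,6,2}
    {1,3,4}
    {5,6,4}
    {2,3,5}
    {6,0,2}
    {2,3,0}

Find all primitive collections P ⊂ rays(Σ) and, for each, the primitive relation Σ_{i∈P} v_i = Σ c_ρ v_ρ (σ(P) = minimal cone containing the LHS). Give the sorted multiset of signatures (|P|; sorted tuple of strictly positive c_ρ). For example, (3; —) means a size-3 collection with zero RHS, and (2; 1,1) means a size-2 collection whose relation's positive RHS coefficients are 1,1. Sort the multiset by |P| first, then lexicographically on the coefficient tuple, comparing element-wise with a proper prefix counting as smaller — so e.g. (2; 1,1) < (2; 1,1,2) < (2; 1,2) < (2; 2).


Δ(Σ) — 7 vertices, 6 min non-faces:

  • {2,4}:  v_{2} + v_{4} = 0  ⇒ sig = (2; —)
  • {3,6}:  v_{3} + v_{6} = 0  ⇒ sig = (2; —)
  • {0,4}:  v_{0} + v_{4} = v_{1}  ⇒ sig = (2; 1)
  • {1,2}:  v_{1} + v_{2} = v_{0}  ⇒ sig = (2; 1)
  • {1,5}:  v_{1} + v_{5} = v_{3}  ⇒ sig = (2; 1)
  • {0,5}:  v_{0} + v_{5} = v_{2} + v_{3}  ⇒ sig = (2; 1,1)

so the primitive-relation signature multiset is
    |P|=2: 6 collections, coeffs (), (), (1), (1), (1), (1,1)


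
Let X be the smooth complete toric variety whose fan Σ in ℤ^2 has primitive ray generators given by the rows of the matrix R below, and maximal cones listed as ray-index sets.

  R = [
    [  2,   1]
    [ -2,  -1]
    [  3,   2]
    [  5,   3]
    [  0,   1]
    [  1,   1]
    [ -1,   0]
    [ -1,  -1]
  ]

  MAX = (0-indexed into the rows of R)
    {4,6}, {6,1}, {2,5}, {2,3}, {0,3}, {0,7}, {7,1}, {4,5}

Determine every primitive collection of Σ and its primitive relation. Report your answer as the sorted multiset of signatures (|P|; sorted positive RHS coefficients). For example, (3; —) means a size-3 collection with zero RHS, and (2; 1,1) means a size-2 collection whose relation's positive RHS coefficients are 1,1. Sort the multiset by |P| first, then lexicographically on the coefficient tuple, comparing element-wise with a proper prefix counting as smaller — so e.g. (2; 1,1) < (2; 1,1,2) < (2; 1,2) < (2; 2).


Primitive collections (20):

  {0,1}:  v_{0} + v_{1} = 0 ; sig = (2; —)
  {5,7}:  v_{5} + v_{7} = 0 ; sig = (2; —)
  {0,2}:  v_{0} + v_{2} = v_{3} ; sig = (2; 1)
  {0,5}:  v_{0} + v_{5} = v_{2} ; sig = (2; 1)
  {0,6}:  v_{0} + v_{6} = v_{5} ; sig = (2; 1)
  {1,2}:  v_{1} + v_{2} = v_{5} ; sig = (2; 1)
  {1,3}:  v_{1} + v_{3} = v_{2} ; sig = (2; 1)
  {1,5}:  v_{1} + v_{5} = v_{6} ; sig = (2; 1)
  {2,7}:  v_{2} + v_{7} = v_{0} ; sig = (2; 1)
  {4,7}:  v_{4} + v_{7} = v_{6} ; sig = (2; 1)
  {5,6}:  v_{5} + v_{6} = v_{4} ; sig = (2; 1)
  {6,7}:  v_{6} + v_{7} = v_{1} ; sig = (2; 1)
  {3,6}:  v_{3} + v_{6} = v_{2} + v_{5} ; sig = (2; 1,1)
  {3,4}:  v_{3} + v_{4} = v_{2} + 2·v_{5} ; sig = (2; 1,2)
  {0,4}:  v_{0} + v_{4} = 2·v_{5} ; sig = (2; 2)
  {1,4}:  v_{1} + v_{4} = 2·v_{6} ; sig = (2; 2)
  {2,6}:  v_{2} + v_{6} = 2·v_{5} ; sig = (2; 2)
  {3,5}:  v_{3} + v_{5} = 2·v_{2} ; sig = (2; 2)
  {3,7}:  v_{3} + v_{7} = 2·v_{0} ; sig = (2; 2)
  {2,4}:  v_{2} + v_{4} = 3·v_{5} ; sig = (2; 3)

so the primitive-relation signature multiset is
    |P|=2: 20 collections, coeffs (), (), (1), (1), (1), (1), (1), (1), (1), (1), (1), (1), (1,1), (1,2), (2), (2), (2), (2), (2), (3)


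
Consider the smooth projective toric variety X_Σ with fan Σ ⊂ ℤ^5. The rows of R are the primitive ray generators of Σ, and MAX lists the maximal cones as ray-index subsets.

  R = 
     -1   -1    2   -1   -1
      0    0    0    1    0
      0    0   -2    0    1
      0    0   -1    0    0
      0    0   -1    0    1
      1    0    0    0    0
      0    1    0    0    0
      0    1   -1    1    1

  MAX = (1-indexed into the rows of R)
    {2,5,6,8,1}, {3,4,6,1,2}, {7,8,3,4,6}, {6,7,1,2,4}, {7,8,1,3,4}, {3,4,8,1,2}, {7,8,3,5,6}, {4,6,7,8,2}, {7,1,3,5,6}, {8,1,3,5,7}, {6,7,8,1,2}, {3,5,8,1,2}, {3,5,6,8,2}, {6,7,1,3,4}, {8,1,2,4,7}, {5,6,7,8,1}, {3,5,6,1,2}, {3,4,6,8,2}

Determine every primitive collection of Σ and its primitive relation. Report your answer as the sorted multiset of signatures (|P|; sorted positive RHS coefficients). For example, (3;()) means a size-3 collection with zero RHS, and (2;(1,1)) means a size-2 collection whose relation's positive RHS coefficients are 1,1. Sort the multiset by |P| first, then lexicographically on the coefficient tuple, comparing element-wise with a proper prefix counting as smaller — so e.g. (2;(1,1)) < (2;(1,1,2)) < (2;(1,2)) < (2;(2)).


The 5 primitive collections of Σ (r=8, n=5):

  P={4,5}:  v_{4} + v_{5} = v_{3}  ⟹  sig = (2;(1))
  P={2,5,7}:  v_{2} + v_{5} + v_{7} = v_{8}  ⟹  sig = (3;(1))
  P={2,3,7}:  v_{2} + v_{3} + v_{7} = v_{4} + v_{8}  ⟹  sig = (3;(1,1))
  P={1,4,6,8}:  v_{1} + v_{4} + v_{6} + v_{8} = 0  ⟹  sig = (4;())
  P={1,3,6,8}:  v_{1} + v_{3} + v_{6} + v_{8} = v_{5}  ⟹  sig = (4;(1))

so the primitive-relation signature multiset is
    |P|=2: 1 collection, coeffs (1)
    |P|=3: 2 collections, coeffs (1), (1,1)
    |P|=4: 2 collections, coeffs (), (1)


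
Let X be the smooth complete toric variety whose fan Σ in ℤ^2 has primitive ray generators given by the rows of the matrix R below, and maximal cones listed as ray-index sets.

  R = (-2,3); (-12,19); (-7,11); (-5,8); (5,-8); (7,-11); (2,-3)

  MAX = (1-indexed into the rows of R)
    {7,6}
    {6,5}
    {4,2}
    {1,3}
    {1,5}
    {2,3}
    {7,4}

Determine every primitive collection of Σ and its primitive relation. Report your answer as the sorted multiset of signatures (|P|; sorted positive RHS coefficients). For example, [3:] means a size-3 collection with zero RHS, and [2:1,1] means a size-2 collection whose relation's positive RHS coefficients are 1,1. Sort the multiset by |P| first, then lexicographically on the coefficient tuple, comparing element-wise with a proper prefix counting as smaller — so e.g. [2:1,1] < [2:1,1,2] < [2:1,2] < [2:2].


The 14 primitive collections of Σ (r=7, n=2):

  {1,7}:  v_{1} + v_{7} = 0 ; sig = [2:]
  {3,6}:  v_{3} + v_{6} = 0 ; sig = [2:]
  {4,5}:  v_{4} + v_{5} = 0 ; sig = [2:]
  {1,4}:  v_{1} + v_{4} = v_{3} ; sig = [2:1]
  {1,6}:  v_{1} + v_{6} = v_{5} ; sig = [2:1]
  {2,5}:  v_{2} + v_{5} = v_{3} ; sig = [2:1]
  {2,6}:  v_{2} + v_{6} = v_{4} ; sig = [2:1]
  {3,4}:  v_{3} + v_{4} = v_{2} ; sig = [2:1]
  {3,5}:  v_{3} + v_{5} = v_{1} ; sig = [2:1]
  {3,7}:  v_{3} + v_{7} = v_{4} ; sig = [2:1]
  {4,6}:  v_{4} + v_{6} = v_{7} ; sig = [2:1]
  {5,7}:  v_{5} + v_{7} = v_{6} ; sig = [2:1]
  {1,2}:  v_{1} + v_{2} = 2·v_{3} ; sig = [2:2]
  {2,7}:  v_{2} + v_{7} = 2·v_{4} ; sig = [2:2]

so the primitive-relation signature multiset is
{ [2:] ×3,  [2:1] ×9,  [2:2] ×2 }


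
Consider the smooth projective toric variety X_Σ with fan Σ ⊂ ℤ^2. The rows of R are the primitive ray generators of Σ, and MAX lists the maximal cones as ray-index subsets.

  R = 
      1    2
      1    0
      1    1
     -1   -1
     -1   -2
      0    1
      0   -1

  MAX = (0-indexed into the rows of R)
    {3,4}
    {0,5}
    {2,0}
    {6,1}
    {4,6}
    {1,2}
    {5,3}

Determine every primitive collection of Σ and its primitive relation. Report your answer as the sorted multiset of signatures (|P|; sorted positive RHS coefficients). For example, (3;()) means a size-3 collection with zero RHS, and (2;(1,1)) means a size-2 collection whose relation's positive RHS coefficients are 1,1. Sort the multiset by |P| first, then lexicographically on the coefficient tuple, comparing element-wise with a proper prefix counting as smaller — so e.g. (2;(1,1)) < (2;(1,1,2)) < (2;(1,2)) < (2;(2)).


Primitive collections (14):

  P = {0,4}:  v_{0} + v_{4} = 0  →  sig = (2;())
  P = {2,3}:  v_{2} + v_{3} = 0  →  sig = (2;())
  P = {5,6}:  v_{5} + v_{6} = 0  →  sig = (2;())
  P = {0,3}:  v_{0} + v_{3} = v_{5}  →  sig = (2;(1))
  P = {0,6}:  v_{0} + v_{6} = v_{2}  →  sig = (2;(1))
  P = {1,3}:  v_{1} + v_{3} = v_{6}  →  sig = (2;(1))
  P = {1,5}:  v_{1} + v_{5} = v_{2}  →  sig = (2;(1))
  P = {2,4}:  v_{2} + v_{4} = v_{6}  →  sig = (2;(1))
  P = {2,5}:  v_{2} + v_{5} = v_{0}  →  sig = (2;(1))
  P = {2,6}:  v_{2} + v_{6} = v_{1}  →  sig = (2;(1))
  P = {3,6}:  v_{3} + v_{6} = v_{4}  →  sig = (2;(1))
  P = {4,5}:  v_{4} + v_{5} = v_{3}  →  sig = (2;(1))
  P = {0,1}:  v_{0} + v_{1} = 2·v_{2}  →  sig = (2;(2))
  P = {1,4}:  v_{1} + v_{4} = 2·v_{6}  →  sig = (2;(2))

so the primitive-relation signature multiset is
[(2;()), (2;()), (2;()), (2;(1)), (2;(1)), (2;(1)), (2;(1)), (2;(1)), (2;(1)), (2;(1)), (2;(1)), (2;(1)), (2;(2)), (2;(2))]


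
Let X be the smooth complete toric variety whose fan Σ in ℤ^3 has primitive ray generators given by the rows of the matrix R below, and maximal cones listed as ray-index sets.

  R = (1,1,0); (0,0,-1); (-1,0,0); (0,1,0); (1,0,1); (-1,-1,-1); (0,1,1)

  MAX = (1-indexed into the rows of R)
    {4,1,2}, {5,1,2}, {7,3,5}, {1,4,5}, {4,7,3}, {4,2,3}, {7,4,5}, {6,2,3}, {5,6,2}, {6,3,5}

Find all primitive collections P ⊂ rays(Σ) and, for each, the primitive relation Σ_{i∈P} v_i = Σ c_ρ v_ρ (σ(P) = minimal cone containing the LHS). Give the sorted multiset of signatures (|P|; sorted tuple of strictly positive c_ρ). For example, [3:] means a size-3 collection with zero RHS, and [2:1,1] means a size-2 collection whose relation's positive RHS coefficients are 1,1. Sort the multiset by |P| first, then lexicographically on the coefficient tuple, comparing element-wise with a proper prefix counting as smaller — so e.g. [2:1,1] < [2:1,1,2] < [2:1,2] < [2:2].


Primitive collections (9):

  P={1,3}:  v_{1} + v_{3} = v_{4} — sig = [2:1]
  P={1,6}:  v_{1} + v_{6} = v_{2} — sig = [2:1]
  P={2,7}:  v_{2} + v_{7} = v_{4} — sig = [2:1]
  P={6,7}:  v_{6} + v_{7} = v_{3} — sig = [2:1]
  P={4,6}:  v_{4} + v_{6} = v_{2} + v_{3} — sig = [2:1,1]
  P={1,7}:  v_{1} + v_{7} = 2·v_{4} + v_{5} — sig = [2:1,2]
  P={2,3,5}:  v_{2} + v_{3} + v_{5} = 0 — sig = [3:]
  P={2,4,5}:  v_{2} + v_{4} + v_{5} = v_{1} — sig = [3:1]
  P={3,4,5}:  v_{3} + v_{4} + v_{5} = v_{7} — sig = [3:1]

Signatures (|P|; sorted positive RHS coefficients), sorted:
[[2:1], [2:1], [2:1], [2:1], [2:1,1], [2:1,2], [3:], [3:1], [3:1]]


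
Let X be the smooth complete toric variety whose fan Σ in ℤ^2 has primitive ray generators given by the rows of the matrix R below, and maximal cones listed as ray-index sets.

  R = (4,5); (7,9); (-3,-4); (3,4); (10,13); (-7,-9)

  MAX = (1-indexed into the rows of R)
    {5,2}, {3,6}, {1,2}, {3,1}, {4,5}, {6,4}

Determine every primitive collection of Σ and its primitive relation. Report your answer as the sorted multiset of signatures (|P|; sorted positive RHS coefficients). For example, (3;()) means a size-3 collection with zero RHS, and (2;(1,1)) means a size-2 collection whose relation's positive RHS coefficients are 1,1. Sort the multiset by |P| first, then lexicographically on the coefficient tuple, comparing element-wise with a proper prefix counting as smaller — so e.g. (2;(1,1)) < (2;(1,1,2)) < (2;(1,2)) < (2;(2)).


|primitive collections| = 9. Relations:

  {2,6}:  v_{2} + v_{6} = 0  ⟹  sig = (2;())
  {3,4}:  v_{3} + v_{4} = 0  ⟹  sig = (2;())
  {1,4}:  v_{1} + v_{4} = v_{2}  ⟹  sig = (2;(1))
  {1,6}:  v_{1} + v_{6} = v_{3}  ⟹  sig = (2;(1))
  {2,3}:  v_{2} + v_{3} = v_{1}  ⟹  sig = (2;(1))
  {2,4}:  v_{2} + v_{4} = v_{5}  ⟹  sig = (2;(1))
  {3,5}:  v_{3} + v_{5} = v_{2}  ⟹  sig = (2;(1))
  {5,6}:  v_{5} + v_{6} = v_{4}  ⟹  sig = (2;(1))
  {1,5}:  v_{1} + v_{5} = 2·v_{2}  ⟹  sig = (2;(2))

Signatures (|P|; sorted positive RHS coefficients), sorted:
    (2;())
    (2;())
    (2;(1))
    (2;(1))
    (2;(1))
    (2;(1))
    (2;(1))
    (2;(1))
    (2;(2))


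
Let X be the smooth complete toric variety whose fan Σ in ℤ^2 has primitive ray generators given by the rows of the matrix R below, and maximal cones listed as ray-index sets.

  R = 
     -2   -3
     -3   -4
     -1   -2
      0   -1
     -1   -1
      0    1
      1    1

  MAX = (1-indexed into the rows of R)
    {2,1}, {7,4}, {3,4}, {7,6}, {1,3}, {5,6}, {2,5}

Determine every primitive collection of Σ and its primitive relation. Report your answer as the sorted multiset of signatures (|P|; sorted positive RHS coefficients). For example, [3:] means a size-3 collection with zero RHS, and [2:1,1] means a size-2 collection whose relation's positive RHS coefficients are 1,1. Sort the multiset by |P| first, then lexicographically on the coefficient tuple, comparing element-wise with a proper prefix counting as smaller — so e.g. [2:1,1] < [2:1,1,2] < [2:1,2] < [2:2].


Minimal non-faces — 14 found among 7 rays, 7 max cones:

  P={4,6}:  v_{4} + v_{6} = 0  so sig = [2:]
  P={5,7}:  v_{5} + v_{7} = 0  so sig = [2:]
  P={1,5}:  v_{1} + v_{5} = v_{2}  so sig = [2:1]
  P={1,7}:  v_{1} + v_{7} = v_{3}  so sig = [2:1]
  P={2,7}:  v_{2} + v_{7} = v_{1}  so sig = [2:1]
  P={3,5}:  v_{3} + v_{5} = v_{1}  so sig = [2:1]
  P={3,6}:  v_{3} + v_{6} = v_{5}  so sig = [2:1]
  P={3,7}:  v_{3} + v_{7} = v_{4}  so sig = [2:1]
  P={4,5}:  v_{4} + v_{5} = v_{3}  so sig = [2:1]
  P={2,4}:  v_{2} + v_{4} = v_{1} + v_{3}  so sig = [2:1,1]
  P={1,4}:  v_{1} + v_{4} = 2·v_{3}  so sig = [2:2]
  P={1,6}:  v_{1} + v_{6} = 2·v_{5}  so sig = [2:2]
  P={2,3}:  v_{2} + v_{3} = 2·v_{1}  so sig = [2:2]
  P={2,6}:  v_{2} + v_{6} = 3·v_{5}  so sig = [2:3]

so the primitive-relation signature multiset is
    [2:]
    [2:]
    [2:1]
    [2:1]
    [2:1]
    [2:1]
    [2:1]
    [2:1]
    [2:1]
    [2:1,1]
    [2:2]
    [2:2]
    [2:2]
    [2:3]


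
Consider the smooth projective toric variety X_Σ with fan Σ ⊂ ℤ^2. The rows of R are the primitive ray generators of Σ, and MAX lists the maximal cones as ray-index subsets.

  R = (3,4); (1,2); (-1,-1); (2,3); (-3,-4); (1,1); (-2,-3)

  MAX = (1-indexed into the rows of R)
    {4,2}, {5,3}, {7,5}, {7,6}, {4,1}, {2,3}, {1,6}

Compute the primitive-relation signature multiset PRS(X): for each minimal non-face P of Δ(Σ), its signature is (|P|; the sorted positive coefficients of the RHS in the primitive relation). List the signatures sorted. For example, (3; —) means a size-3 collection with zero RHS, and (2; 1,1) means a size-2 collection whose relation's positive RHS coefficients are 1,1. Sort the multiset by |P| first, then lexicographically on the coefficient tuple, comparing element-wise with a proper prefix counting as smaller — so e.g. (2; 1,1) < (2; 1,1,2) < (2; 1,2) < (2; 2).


|primitive collections| = 14. Relations:

  P={1,5}:  v_{1} + v_{5} = 0  →  sig = (2; —)
  P={3,6}:  v_{3} + v_{6} = 0  →  sig = (2; —)
  P={4,7}:  v_{4} + v_{7} = 0  →  sig = (2; —)
  P={1,3}:  v_{1} + v_{3} = v_{4}  →  sig = (2; 1)
  P={1,7}:  v_{1} + v_{7} = v_{6}  →  sig = (2; 1)
  P={2,6}:  v_{2} + v_{6} = v_{4}  →  sig = (2; 1)
  P={2,7}:  v_{2} + v_{7} = v_{3}  →  sig = (2; 1)
  P={3,4}:  v_{3} + v_{4} = v_{2}  →  sig = (2; 1)
  P={3,7}:  v_{3} + v_{7} = v_{5}  →  sig = (2; 1)
  P={4,5}:  v_{4} + v_{5} = v_{3}  →  sig = (2; 1)
  P={4,6}:  v_{4} + v_{6} = v_{1}  →  sig = (2; 1)
  P={5,6}:  v_{5} + v_{6} = v_{7}  →  sig = (2; 1)
  P={1,2}:  v_{1} + v_{2} = 2·v_{4}  →  sig = (2; 2)
  P={2,5}:  v_{2} + v_{5} = 2·v_{3}  →  sig = (2; 2)

so the primitive-relation signature multiset is
    (2; —)
    (2; —)
    (2; —)
    (2; 1)
    (2; 1)
    (2; 1)
    (2; 1)
    (2; 1)
    (2; 1)
    (2; 1)
    (2; 1)
    (2; 1)
    (2; 2)
    (2; 2)


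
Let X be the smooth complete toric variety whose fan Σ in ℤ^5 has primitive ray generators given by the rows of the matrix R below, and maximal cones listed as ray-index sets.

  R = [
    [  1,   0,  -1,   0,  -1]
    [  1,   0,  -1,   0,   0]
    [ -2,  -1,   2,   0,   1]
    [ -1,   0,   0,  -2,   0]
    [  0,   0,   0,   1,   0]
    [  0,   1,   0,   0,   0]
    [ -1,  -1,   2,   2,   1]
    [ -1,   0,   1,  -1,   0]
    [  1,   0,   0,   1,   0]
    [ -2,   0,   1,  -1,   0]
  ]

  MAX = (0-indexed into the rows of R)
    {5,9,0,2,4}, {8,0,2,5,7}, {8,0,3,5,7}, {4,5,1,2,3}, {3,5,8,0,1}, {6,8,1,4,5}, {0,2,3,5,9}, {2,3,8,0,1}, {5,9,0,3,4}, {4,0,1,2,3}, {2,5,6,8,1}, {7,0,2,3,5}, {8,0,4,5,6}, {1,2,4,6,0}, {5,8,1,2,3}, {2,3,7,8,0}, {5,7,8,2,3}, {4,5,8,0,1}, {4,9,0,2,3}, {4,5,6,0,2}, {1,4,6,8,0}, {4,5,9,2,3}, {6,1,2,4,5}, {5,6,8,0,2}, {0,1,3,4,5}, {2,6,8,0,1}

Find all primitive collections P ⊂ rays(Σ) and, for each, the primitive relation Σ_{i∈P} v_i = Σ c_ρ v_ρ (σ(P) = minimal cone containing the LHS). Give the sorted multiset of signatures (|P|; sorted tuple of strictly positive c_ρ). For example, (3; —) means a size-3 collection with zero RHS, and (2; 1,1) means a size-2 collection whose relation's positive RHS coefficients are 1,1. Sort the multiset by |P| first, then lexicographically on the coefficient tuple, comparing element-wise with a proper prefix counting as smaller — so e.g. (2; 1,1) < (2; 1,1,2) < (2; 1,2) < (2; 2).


Δ(Σ) — 10 vertices, 14 min non-faces:

  {3,6}:  v_{3} + v_{6} = v_{2}  →  sig = (2; 1)
  {1,7}:  v_{1} + v_{7} = v_{3} + v_{8}  →  sig = (2; 1,1)
  {1,9}:  v_{1} + v_{9} = v_{3} + v_{4}  →  sig = (2; 1,1)
  {4,7}:  v_{4} + v_{7} = v_{0} + v_{2} + v_{5}  →  sig = (2; 1,1,1)
  {8,9}:  v_{8} + v_{9} = v_{0} + v_{2} + v_{5}  →  sig = (2; 1,1,1)
  {6,7}:  v_{6} + v_{7} = v_{0} + 2·v_{2} + v_{5} + v_{8}  →  sig = (2; 1,1,1,2)
  {6,9}:  v_{6} + v_{9} = v_{0} + 2·v_{2} + v_{4} + v_{5}  →  sig = (2; 1,1,1,2)
  {7,9}:  v_{7} + v_{9} = 2·v_{0} + 2·v_{2} + v_{3} + 2·v_{5}  →  sig = (2; 1,2,2,2)
  {3,4,8}:  v_{3} + v_{4} + v_{8} = 0  →  sig = (3; —)
  {2,4,8}:  v_{2} + v_{4} + v_{8} = v_{6}  →  sig = (3; 1)
  {0,1,2,5}:  v_{0} + v_{1} + v_{2} + v_{5} = 0  →  sig = (4; —)
  {0,1,5,6}:  v_{0} + v_{1} + v_{5} + v_{6} = v_{4} + v_{8}  →  sig = (4; 1,1)
  {0,2,3,4,5}:  v_{0} + v_{2} + v_{3} + v_{4} + v_{5} = v_{9}  →  sig = (5; 1)
  {0,2,3,5,8}:  v_{0} + v_{2} + v_{3} + v_{5} + v_{8} = v_{7}  →  sig = (5; 1)

so the primitive-relation signature multiset is
{ (2; 1),  (2; 1,1) ×2,  (2; 1,1,1) ×2,  (2; 1,1,1,2) ×2,  (2; 1,2,2,2),  (3; —),  (3; 1),  (4; —),  (4; 1,1),  (5; 1) ×2 }


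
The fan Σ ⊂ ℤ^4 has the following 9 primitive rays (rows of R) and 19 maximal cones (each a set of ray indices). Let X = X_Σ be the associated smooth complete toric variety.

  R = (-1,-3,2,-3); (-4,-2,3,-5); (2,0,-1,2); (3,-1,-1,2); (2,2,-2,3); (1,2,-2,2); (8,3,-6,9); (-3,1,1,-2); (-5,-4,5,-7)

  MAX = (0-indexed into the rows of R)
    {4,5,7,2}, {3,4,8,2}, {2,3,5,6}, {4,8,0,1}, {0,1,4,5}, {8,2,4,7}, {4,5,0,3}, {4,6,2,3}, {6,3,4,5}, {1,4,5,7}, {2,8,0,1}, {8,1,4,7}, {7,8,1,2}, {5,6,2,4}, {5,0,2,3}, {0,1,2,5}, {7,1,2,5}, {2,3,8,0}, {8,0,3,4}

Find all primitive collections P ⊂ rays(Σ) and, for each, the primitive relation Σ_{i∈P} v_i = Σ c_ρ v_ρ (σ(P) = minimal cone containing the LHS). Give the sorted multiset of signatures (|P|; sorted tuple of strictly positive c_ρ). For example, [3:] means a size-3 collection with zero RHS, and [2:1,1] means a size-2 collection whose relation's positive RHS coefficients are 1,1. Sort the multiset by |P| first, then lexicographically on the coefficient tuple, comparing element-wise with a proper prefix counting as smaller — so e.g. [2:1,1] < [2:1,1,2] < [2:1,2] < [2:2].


|primitive collections| = 11. Relations:

  {3,7}:  v_{3} + v_{7} = 0 — sig = [2:]
  {0,7}:  v_{0} + v_{7} = v_{1} — sig = [2:1]
  {1,3}:  v_{1} + v_{3} = v_{0} — sig = [2:1]
  {5,8}:  v_{5} + v_{8} = v_{1} — sig = [2:1]
  {6,8}:  v_{6} + v_{8} = v_{3} — sig = [2:1]
  {1,6}:  v_{1} + v_{6} = v_{3} + v_{5} — sig = [2:1,1]
  {6,7}:  v_{6} + v_{7} = v_{2} + v_{4} + v_{5} — sig = [2:1,1,1]
  {0,6}:  v_{0} + v_{6} = 2·v_{3} + v_{5} — sig = [2:1,2]
  {1,2,4}:  v_{1} + v_{2} + v_{4} = 0 — sig = [3:]
  {0,2,4}:  v_{0} + v_{2} + v_{4} = v_{3} — sig = [3:1]
  {2,3,4,5}:  v_{2} + v_{3} + v_{4} + v_{5} = v_{6} — sig = [4:1]

Sorted signature multiset PRS(X):
{ [2:],  [2:1] ×4,  [2:1,1],  [2:1,1,1],  [2:1,2],  [3:],  [3:1],  [4:1] }


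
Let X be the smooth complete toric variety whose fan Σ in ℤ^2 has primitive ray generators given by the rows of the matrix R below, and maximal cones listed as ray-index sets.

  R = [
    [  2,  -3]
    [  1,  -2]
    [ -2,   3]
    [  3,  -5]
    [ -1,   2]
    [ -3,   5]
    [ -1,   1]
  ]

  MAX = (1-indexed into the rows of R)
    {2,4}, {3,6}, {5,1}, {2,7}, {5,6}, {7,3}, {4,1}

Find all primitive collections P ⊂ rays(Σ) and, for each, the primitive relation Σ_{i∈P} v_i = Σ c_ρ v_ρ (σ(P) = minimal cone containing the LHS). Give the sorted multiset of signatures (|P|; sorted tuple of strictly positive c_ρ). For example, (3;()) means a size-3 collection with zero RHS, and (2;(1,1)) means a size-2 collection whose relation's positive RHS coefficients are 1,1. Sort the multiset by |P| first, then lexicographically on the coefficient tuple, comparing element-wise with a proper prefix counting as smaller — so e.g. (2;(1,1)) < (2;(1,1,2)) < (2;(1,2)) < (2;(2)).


14 minimal non-faces of Δ(Σ) (on 7 rays):

  • {1,3}:  v_{1} + v_{3} = 0  ⇒ sig = (2;())
  • {2,5}:  v_{2} + v_{5} = 0  ⇒ sig = (2;())
  • {4,6}:  v_{4} + v_{6} = 0  ⇒ sig = (2;())
  • {1,2}:  v_{1} + v_{2} = v_{4}  ⇒ sig = (2;(1))
  • {1,6}:  v_{1} + v_{6} = v_{5}  ⇒ sig = (2;(1))
  • {1,7}:  v_{1} + v_{7} = v_{2}  ⇒ sig = (2;(1))
  • {2,3}:  v_{2} + v_{3} = v_{7}  ⇒ sig = (2;(1))
  • {2,6}:  v_{2} + v_{6} = v_{3}  ⇒ sig = (2;(1))
  • {3,4}:  v_{3} + v_{4} = v_{2}  ⇒ sig = (2;(1))
  • {3,5}:  v_{3} + v_{5} = v_{6}  ⇒ sig = (2;(1))
  • {4,5}:  v_{4} + v_{5} = v_{1}  ⇒ sig = (2;(1))
  • {5,7}:  v_{5} + v_{7} = v_{3}  ⇒ sig = (2;(1))
  • {4,7}:  v_{4} + v_{7} = 2·v_{2}  ⇒ sig = (2;(2))
  • {6,7}:  v_{6} + v_{7} = 2·v_{3}  ⇒ sig = (2;(2))

Signatures (|P|; sorted positive RHS coefficients), sorted:
{ (2;()) ×3,  (2;(1)) ×9,  (2;(2)) ×2 }


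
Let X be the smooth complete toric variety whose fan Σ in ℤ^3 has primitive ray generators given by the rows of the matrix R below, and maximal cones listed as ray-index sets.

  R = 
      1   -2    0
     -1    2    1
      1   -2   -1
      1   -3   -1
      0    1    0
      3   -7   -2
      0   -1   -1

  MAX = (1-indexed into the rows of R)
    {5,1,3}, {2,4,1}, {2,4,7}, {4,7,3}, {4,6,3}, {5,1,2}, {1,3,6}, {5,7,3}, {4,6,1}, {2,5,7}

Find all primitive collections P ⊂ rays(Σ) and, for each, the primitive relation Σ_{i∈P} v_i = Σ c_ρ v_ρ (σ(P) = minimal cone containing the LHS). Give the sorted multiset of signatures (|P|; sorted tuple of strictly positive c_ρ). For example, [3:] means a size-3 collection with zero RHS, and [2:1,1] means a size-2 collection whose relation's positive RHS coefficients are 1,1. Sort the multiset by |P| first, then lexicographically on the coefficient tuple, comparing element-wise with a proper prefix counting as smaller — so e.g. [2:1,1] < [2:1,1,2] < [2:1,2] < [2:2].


|primitive collections| = 7. Relations:

  P = {2,3}:  v_{2} + v_{3} = 0  so sig = [2:]
  P = {1,7}:  v_{1} + v_{7} = v_{4}  so sig = [2:1]
  P = {4,5}:  v_{4} + v_{5} = v_{3}  so sig = [2:1]
  P = {2,6}:  v_{2} + v_{6} = v_{1} + v_{4}  so sig = [2:1,1]
  P = {5,6}:  v_{5} + v_{6} = v_{1} + 2·v_{3}  so sig = [2:1,2]
  P = {6,7}:  v_{6} + v_{7} = v_{3} + 2·v_{4}  so sig = [2:1,2]
  P = {1,3,4}:  v_{1} + v_{3} + v_{4} = v_{6}  so sig = [3:1]

Signatures (|P|; sorted positive RHS coefficients), sorted:
    [2:]
    [2:1]
    [2:1]
    [2:1,1]
    [2:1,2]
    [2:1,2]
    [3:1]


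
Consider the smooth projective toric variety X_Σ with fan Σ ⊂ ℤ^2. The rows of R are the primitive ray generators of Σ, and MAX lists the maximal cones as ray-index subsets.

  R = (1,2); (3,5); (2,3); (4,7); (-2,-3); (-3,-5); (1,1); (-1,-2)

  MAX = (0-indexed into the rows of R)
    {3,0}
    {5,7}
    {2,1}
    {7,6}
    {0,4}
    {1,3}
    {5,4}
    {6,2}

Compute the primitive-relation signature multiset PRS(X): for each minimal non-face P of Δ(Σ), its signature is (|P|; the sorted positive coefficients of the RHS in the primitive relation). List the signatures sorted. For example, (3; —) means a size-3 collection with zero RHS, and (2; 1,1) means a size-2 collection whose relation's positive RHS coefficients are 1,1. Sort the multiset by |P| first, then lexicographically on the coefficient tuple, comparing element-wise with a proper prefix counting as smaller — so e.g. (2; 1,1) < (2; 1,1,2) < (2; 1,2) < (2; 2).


Minimal non-faces — 20 found among 8 rays, 8 max cones:

  {0,7}:  v_{0} + v_{7} = 0  so sig = (2; —)
  {1,5}:  v_{1} + v_{5} = 0  so sig = (2; —)
  {2,4}:  v_{2} + v_{4} = 0  so sig = (2; —)
  {0,1}:  v_{0} + v_{1} = v_{3}  so sig = (2; 1)
  {0,2}:  v_{0} + v_{2} = v_{1}  so sig = (2; 1)
  {0,5}:  v_{0} + v_{5} = v_{4}  so sig = (2; 1)
  {0,6}:  v_{0} + v_{6} = v_{2}  so sig = (2; 1)
  {1,4}:  v_{1} + v_{4} = v_{0}  so sig = (2; 1)
  {1,7}:  v_{1} + v_{7} = v_{2}  so sig = (2; 1)
  {2,5}:  v_{2} + v_{5} = v_{7}  so sig = (2; 1)
  {2,7}:  v_{2} + v_{7} = v_{6}  so sig = (2; 1)
  {3,5}:  v_{3} + v_{5} = v_{0}  so sig = (2; 1)
  {3,7}:  v_{3} + v_{7} = v_{1}  so sig = (2; 1)
  {4,6}:  v_{4} + v_{6} = v_{7}  so sig = (2; 1)
  {4,7}:  v_{4} + v_{7} = v_{5}  so sig = (2; 1)
  {3,6}:  v_{3} + v_{6} = v_{1} + v_{2}  so sig = (2; 1,1)
  {1,6}:  v_{1} + v_{6} = 2·v_{2}  so sig = (2; 2)
  {2,3}:  v_{2} + v_{3} = 2·v_{1}  so sig = (2; 2)
  {3,4}:  v_{3} + v_{4} = 2·v_{0}  so sig = (2; 2)
  {5,6}:  v_{5} + v_{6} = 2·v_{7}  so sig = (2; 2)

Signatures (|P|; sorted positive RHS coefficients), sorted:
    (2; —)
    (2; —)
    (2; —)
    (2; 1)
    (2; 1)
    (2; 1)
    (2; 1)
    (2; 1)
    (2; 1)
    (2; 1)
    (2; 1)
    (2; 1)
    (2; 1)
    (2; 1)
    (2; 1)
    (2; 1,1)
    (2; 2)
    (2; 2)
    (2; 2)
    (2; 2)


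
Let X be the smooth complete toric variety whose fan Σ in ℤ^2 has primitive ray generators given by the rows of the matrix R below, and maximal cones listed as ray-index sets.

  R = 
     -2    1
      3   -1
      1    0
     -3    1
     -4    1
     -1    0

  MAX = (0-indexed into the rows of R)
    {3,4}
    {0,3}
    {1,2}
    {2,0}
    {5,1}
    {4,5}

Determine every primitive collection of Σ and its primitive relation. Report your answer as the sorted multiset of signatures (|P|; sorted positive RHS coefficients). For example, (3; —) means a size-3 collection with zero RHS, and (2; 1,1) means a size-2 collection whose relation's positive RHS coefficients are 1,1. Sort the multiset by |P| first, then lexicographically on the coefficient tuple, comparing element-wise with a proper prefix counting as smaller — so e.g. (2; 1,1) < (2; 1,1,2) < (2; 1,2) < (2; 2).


Σ has 9 primitive collections:

  P = {1,3}:  v_{1} + v_{3} = 0 — sig = (2; —)
  P = {2,5}:  v_{2} + v_{5} = 0 — sig = (2; —)
  P = {0,1}:  v_{0} + v_{1} = v_{2} — sig = (2; 1)
  P = {0,5}:  v_{0} + v_{5} = v_{3} — sig = (2; 1)
  P = {1,4}:  v_{1} + v_{4} = v_{5} — sig = (2; 1)
  P = {2,3}:  v_{2} + v_{3} = v_{0} — sig = (2; 1)
  P = {2,4}:  v_{2} + v_{4} = v_{3} — sig = (2; 1)
  P = {3,5}:  v_{3} + v_{5} = v_{4} — sig = (2; 1)
  P = {0,4}:  v_{0} + v_{4} = 2·v_{3} — sig = (2; 2)

Hence PRS(X_Σ) =
    |P|=2: 9 collections, coeffs (), (), (1), (1), (1), (1), (1), (1), (2)


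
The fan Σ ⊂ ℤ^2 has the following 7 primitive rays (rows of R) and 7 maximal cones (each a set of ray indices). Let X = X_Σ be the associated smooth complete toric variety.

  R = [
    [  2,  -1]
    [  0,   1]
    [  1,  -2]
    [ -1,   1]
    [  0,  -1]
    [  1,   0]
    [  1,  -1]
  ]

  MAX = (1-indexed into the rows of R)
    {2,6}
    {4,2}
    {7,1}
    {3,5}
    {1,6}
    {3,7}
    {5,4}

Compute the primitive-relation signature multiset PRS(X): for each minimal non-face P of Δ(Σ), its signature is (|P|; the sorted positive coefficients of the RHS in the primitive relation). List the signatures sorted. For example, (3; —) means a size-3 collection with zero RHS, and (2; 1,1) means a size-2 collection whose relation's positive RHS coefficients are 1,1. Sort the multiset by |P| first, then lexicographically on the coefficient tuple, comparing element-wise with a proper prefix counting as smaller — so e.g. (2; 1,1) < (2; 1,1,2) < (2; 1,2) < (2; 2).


Σ has 14 primitive collections:

  P={2,5}:  v_{2} + v_{5} = 0 ; sig = (2; —)
  P={4,7}:  v_{4} + v_{7} = 0 ; sig = (2; —)
  P={1,4}:  v_{1} + v_{4} = v_{6} ; sig = (2; 1)
  P={2,3}:  v_{2} + v_{3} = v_{7} ; sig = (2; 1)
  P={2,7}:  v_{2} + v_{7} = v_{6} ; sig = (2; 1)
  P={3,4}:  v_{3} + v_{4} = v_{5} ; sig = (2; 1)
  P={4,6}:  v_{4} + v_{6} = v_{2} ; sig = (2; 1)
  P={5,6}:  v_{5} + v_{6} = v_{7} ; sig = (2; 1)
  P={5,7}:  v_{5} + v_{7} = v_{3} ; sig = (2; 1)
  P={6,7}:  v_{6} + v_{7} = v_{1} ; sig = (2; 1)
  P={1,2}:  v_{1} + v_{2} = 2·v_{6} ; sig = (2; 2)
  P={1,5}:  v_{1} + v_{5} = 2·v_{7} ; sig = (2; 2)
  P={3,6}:  v_{3} + v_{6} = 2·v_{7} ; sig = (2; 2)
  P={1,3}:  v_{1} + v_{3} = 3·v_{7} ; sig = (2; 3)

so the primitive-relation signature multiset is
    (2; —)
    (2; —)
    (2; 1)
    (2; 1)
    (2; 1)
    (2; 1)
    (2; 1)
    (2; 1)
    (2; 1)
    (2; 1)
    (2; 2)
    (2; 2)
    (2; 2)
    (2; 3)


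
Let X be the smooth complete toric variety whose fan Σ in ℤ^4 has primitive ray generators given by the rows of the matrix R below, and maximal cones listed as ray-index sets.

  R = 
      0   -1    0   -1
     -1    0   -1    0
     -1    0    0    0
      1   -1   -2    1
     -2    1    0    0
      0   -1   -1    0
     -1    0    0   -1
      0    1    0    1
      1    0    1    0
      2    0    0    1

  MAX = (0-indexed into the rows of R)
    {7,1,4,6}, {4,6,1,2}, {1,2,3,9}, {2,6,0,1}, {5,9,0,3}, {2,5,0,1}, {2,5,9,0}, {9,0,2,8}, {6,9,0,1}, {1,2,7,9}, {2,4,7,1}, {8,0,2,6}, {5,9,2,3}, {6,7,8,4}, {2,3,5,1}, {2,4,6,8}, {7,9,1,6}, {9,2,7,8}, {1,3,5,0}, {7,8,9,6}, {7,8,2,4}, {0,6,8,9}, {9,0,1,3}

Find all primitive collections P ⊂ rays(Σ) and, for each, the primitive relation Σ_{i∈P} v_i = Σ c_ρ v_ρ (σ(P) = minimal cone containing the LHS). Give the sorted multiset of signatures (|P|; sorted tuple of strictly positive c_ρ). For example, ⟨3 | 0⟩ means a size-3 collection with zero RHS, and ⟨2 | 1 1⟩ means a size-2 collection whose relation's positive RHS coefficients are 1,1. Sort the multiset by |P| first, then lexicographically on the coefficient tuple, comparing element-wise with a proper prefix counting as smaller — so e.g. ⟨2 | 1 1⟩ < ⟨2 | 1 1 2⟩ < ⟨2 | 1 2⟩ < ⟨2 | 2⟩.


|primitive collections| = 17. Relations:

  {0,7}:  v_{0} + v_{7} = 0  so sig = ⟨2 | 0⟩
  {1,8}:  v_{1} + v_{8} = 0  so sig = ⟨2 | 0⟩
  {4,9}:  v_{4} + v_{9} = v_{7}  so sig = ⟨2 | 1⟩
  {0,4}:  v_{0} + v_{4} = v_{2} + v_{6}  so sig = ⟨2 | 1 1⟩
  {3,8}:  v_{3} + v_{8} = v_{5} + v_{9}  so sig = ⟨2 | 1 1⟩
  {4,5}:  v_{4} + v_{5} = v_{1} + v_{2}  so sig = ⟨2 | 1 1⟩
  {5,6}:  v_{5} + v_{6} = v_{0} + v_{1}  so sig = ⟨2 | 1 1⟩
  {5,7}:  v_{5} + v_{7} = v_{1} + v_{2} + v_{9}  so sig = ⟨2 | 1 1 1⟩
  {5,8}:  v_{5} + v_{8} = v_{0} + v_{2} + v_{9}  so sig = ⟨2 | 1 1 1⟩
  {3,4}:  v_{3} + v_{4} = 2·v_{1} + v_{2} + v_{9}  so sig = ⟨2 | 1 1 2⟩
  {3,6}:  v_{3} + v_{6} = v_{0} + 2·v_{1} + v_{9}  so sig = ⟨2 | 1 1 2⟩
  {3,7}:  v_{3} + v_{7} = 2·v_{1} + v_{2} + 2·v_{9}  so sig = ⟨2 | 1 2 2⟩
  {2,6,9}:  v_{2} + v_{6} + v_{9} = 0  so sig = ⟨3 | 0⟩
  {1,5,9}:  v_{1} + v_{5} + v_{9} = v_{3}  so sig = ⟨3 | 1⟩
  {2,6,7}:  v_{2} + v_{6} + v_{7} = v_{4}  so sig = ⟨3 | 1⟩
  {0,2,3}:  v_{0} + v_{2} + v_{3} = 2·v_{5}  so sig = ⟨3 | 2⟩
  {0,1,2,9}:  v_{0} + v_{1} + v_{2} + v_{9} = v_{5}  so sig = ⟨4 | 1⟩

so the primitive-relation signature multiset is
{ ⟨2 | 0⟩ ×2,  ⟨2 | 1⟩,  ⟨2 | 1 1⟩ ×4,  ⟨2 | 1 1 1⟩ ×2,  ⟨2 | 1 1 2⟩ ×2,  ⟨2 | 1 2 2⟩,  ⟨3 | 0⟩,  ⟨3 | 1⟩ ×2,  ⟨3 | 2⟩,  ⟨4 | 1⟩ }
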